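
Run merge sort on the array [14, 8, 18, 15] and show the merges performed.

Divide and conquer:
  Merge [14] + [8] -> [8, 14]
  Merge [18] + [15] -> [15, 18]
  Merge [8, 14] + [15, 18] -> [8, 14, 15, 18]


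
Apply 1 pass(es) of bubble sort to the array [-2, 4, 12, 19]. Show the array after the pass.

After pass 1: [-2, 4, 12, 19] (0 swaps)
Total swaps: 0


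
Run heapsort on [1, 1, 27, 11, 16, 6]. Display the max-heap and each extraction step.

Build heap: [27, 16, 6, 11, 1, 1]
Extract 27: [16, 11, 6, 1, 1, 27]
Extract 16: [11, 1, 6, 1, 16, 27]
Extract 11: [6, 1, 1, 11, 16, 27]
Extract 6: [1, 1, 6, 11, 16, 27]
Extract 1: [1, 1, 6, 11, 16, 27]


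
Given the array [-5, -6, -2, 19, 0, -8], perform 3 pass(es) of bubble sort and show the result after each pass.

After pass 1: [-6, -5, -2, 0, -8, 19] (3 swaps)
After pass 2: [-6, -5, -2, -8, 0, 19] (1 swaps)
After pass 3: [-6, -5, -8, -2, 0, 19] (1 swaps)
Total swaps: 5


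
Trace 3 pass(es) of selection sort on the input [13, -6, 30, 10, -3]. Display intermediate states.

Pass 1: Select minimum -6 at index 1, swap -> [-6, 13, 30, 10, -3]
Pass 2: Select minimum -3 at index 4, swap -> [-6, -3, 30, 10, 13]
Pass 3: Select minimum 10 at index 3, swap -> [-6, -3, 10, 30, 13]


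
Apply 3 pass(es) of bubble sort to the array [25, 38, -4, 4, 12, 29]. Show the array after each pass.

After pass 1: [25, -4, 4, 12, 29, 38] (4 swaps)
After pass 2: [-4, 4, 12, 25, 29, 38] (3 swaps)
After pass 3: [-4, 4, 12, 25, 29, 38] (0 swaps)
Total swaps: 7


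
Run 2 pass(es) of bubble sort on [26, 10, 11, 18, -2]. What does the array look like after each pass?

After pass 1: [10, 11, 18, -2, 26] (4 swaps)
After pass 2: [10, 11, -2, 18, 26] (1 swaps)
Total swaps: 5


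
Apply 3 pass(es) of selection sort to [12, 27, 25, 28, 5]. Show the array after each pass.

Pass 1: Select minimum 5 at index 4, swap -> [5, 27, 25, 28, 12]
Pass 2: Select minimum 12 at index 4, swap -> [5, 12, 25, 28, 27]
Pass 3: Select minimum 25 at index 2, swap -> [5, 12, 25, 28, 27]


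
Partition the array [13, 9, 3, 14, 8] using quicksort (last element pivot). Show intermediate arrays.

Partition 1: pivot=8 at index 1 -> [3, 8, 13, 14, 9]
Partition 2: pivot=9 at index 2 -> [3, 8, 9, 14, 13]
Partition 3: pivot=13 at index 3 -> [3, 8, 9, 13, 14]


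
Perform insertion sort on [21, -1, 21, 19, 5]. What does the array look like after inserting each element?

First element 21 is already 'sorted'
Insert -1: shifted 1 elements -> [-1, 21, 21, 19, 5]
Insert 21: shifted 0 elements -> [-1, 21, 21, 19, 5]
Insert 19: shifted 2 elements -> [-1, 19, 21, 21, 5]
Insert 5: shifted 3 elements -> [-1, 5, 19, 21, 21]


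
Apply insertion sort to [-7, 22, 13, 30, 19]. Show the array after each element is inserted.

First element -7 is already 'sorted'
Insert 22: shifted 0 elements -> [-7, 22, 13, 30, 19]
Insert 13: shifted 1 elements -> [-7, 13, 22, 30, 19]
Insert 30: shifted 0 elements -> [-7, 13, 22, 30, 19]
Insert 19: shifted 2 elements -> [-7, 13, 19, 22, 30]


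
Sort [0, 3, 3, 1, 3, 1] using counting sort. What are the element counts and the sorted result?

Count array: [1, 2, 0, 3]
(count[i] = number of elements equal to i)
Cumulative count: [1, 3, 3, 6]
Sorted: [0, 1, 1, 3, 3, 3]


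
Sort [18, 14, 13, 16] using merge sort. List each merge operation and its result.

Divide and conquer:
  Merge [18] + [14] -> [14, 18]
  Merge [13] + [16] -> [13, 16]
  Merge [14, 18] + [13, 16] -> [13, 14, 16, 18]


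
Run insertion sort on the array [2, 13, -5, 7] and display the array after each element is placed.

First element 2 is already 'sorted'
Insert 13: shifted 0 elements -> [2, 13, -5, 7]
Insert -5: shifted 2 elements -> [-5, 2, 13, 7]
Insert 7: shifted 1 elements -> [-5, 2, 7, 13]


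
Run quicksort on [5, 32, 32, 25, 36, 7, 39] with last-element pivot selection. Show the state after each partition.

Partition 1: pivot=39 at index 6 -> [5, 32, 32, 25, 36, 7, 39]
Partition 2: pivot=7 at index 1 -> [5, 7, 32, 25, 36, 32, 39]
Partition 3: pivot=32 at index 4 -> [5, 7, 32, 25, 32, 36, 39]
Partition 4: pivot=25 at index 2 -> [5, 7, 25, 32, 32, 36, 39]


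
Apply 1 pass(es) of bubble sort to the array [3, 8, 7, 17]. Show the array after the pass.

After pass 1: [3, 7, 8, 17] (1 swaps)
Total swaps: 1


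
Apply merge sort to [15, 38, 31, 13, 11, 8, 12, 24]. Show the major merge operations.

Divide and conquer:
  Merge [15] + [38] -> [15, 38]
  Merge [31] + [13] -> [13, 31]
  Merge [15, 38] + [13, 31] -> [13, 15, 31, 38]
  Merge [11] + [8] -> [8, 11]
  Merge [12] + [24] -> [12, 24]
  Merge [8, 11] + [12, 24] -> [8, 11, 12, 24]
  Merge [13, 15, 31, 38] + [8, 11, 12, 24] -> [8, 11, 12, 13, 15, 24, 31, 38]


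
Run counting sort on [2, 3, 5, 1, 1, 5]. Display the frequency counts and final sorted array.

Count array: [0, 2, 1, 1, 0, 2]
(count[i] = number of elements equal to i)
Cumulative count: [0, 2, 3, 4, 4, 6]
Sorted: [1, 1, 2, 3, 5, 5]


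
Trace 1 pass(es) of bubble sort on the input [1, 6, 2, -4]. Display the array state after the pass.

After pass 1: [1, 2, -4, 6] (2 swaps)
Total swaps: 2


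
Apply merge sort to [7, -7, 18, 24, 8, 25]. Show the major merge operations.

Divide and conquer:
  Merge [-7] + [18] -> [-7, 18]
  Merge [7] + [-7, 18] -> [-7, 7, 18]
  Merge [8] + [25] -> [8, 25]
  Merge [24] + [8, 25] -> [8, 24, 25]
  Merge [-7, 7, 18] + [8, 24, 25] -> [-7, 7, 8, 18, 24, 25]


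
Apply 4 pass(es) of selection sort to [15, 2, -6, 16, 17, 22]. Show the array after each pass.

Pass 1: Select minimum -6 at index 2, swap -> [-6, 2, 15, 16, 17, 22]
Pass 2: Select minimum 2 at index 1, swap -> [-6, 2, 15, 16, 17, 22]
Pass 3: Select minimum 15 at index 2, swap -> [-6, 2, 15, 16, 17, 22]
Pass 4: Select minimum 16 at index 3, swap -> [-6, 2, 15, 16, 17, 22]


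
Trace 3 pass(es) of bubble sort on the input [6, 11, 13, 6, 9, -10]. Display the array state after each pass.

After pass 1: [6, 11, 6, 9, -10, 13] (3 swaps)
After pass 2: [6, 6, 9, -10, 11, 13] (3 swaps)
After pass 3: [6, 6, -10, 9, 11, 13] (1 swaps)
Total swaps: 7


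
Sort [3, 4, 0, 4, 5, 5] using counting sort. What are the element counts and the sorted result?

Count array: [1, 0, 0, 1, 2, 2]
(count[i] = number of elements equal to i)
Cumulative count: [1, 1, 1, 2, 4, 6]
Sorted: [0, 3, 4, 4, 5, 5]


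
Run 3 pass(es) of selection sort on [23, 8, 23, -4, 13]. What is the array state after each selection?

Pass 1: Select minimum -4 at index 3, swap -> [-4, 8, 23, 23, 13]
Pass 2: Select minimum 8 at index 1, swap -> [-4, 8, 23, 23, 13]
Pass 3: Select minimum 13 at index 4, swap -> [-4, 8, 13, 23, 23]


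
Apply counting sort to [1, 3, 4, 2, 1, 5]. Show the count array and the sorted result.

Count array: [0, 2, 1, 1, 1, 1]
(count[i] = number of elements equal to i)
Cumulative count: [0, 2, 3, 4, 5, 6]
Sorted: [1, 1, 2, 3, 4, 5]


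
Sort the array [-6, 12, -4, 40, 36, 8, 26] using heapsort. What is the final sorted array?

Build heap: [40, 36, 26, 12, -6, 8, -4]
Extract 40: [36, 12, 26, -4, -6, 8, 40]
Extract 36: [26, 12, 8, -4, -6, 36, 40]
Extract 26: [12, -4, 8, -6, 26, 36, 40]
Extract 12: [8, -4, -6, 12, 26, 36, 40]
Extract 8: [-4, -6, 8, 12, 26, 36, 40]
Extract -4: [-6, -4, 8, 12, 26, 36, 40]


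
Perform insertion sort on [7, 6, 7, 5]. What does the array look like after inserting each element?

First element 7 is already 'sorted'
Insert 6: shifted 1 elements -> [6, 7, 7, 5]
Insert 7: shifted 0 elements -> [6, 7, 7, 5]
Insert 5: shifted 3 elements -> [5, 6, 7, 7]


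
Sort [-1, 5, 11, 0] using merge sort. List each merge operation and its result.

Divide and conquer:
  Merge [-1] + [5] -> [-1, 5]
  Merge [11] + [0] -> [0, 11]
  Merge [-1, 5] + [0, 11] -> [-1, 0, 5, 11]


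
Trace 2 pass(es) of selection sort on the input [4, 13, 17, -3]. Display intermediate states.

Pass 1: Select minimum -3 at index 3, swap -> [-3, 13, 17, 4]
Pass 2: Select minimum 4 at index 3, swap -> [-3, 4, 17, 13]


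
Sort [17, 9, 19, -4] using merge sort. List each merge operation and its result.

Divide and conquer:
  Merge [17] + [9] -> [9, 17]
  Merge [19] + [-4] -> [-4, 19]
  Merge [9, 17] + [-4, 19] -> [-4, 9, 17, 19]


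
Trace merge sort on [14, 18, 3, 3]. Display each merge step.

Divide and conquer:
  Merge [14] + [18] -> [14, 18]
  Merge [3] + [3] -> [3, 3]
  Merge [14, 18] + [3, 3] -> [3, 3, 14, 18]


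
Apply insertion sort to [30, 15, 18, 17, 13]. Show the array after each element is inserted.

First element 30 is already 'sorted'
Insert 15: shifted 1 elements -> [15, 30, 18, 17, 13]
Insert 18: shifted 1 elements -> [15, 18, 30, 17, 13]
Insert 17: shifted 2 elements -> [15, 17, 18, 30, 13]
Insert 13: shifted 4 elements -> [13, 15, 17, 18, 30]


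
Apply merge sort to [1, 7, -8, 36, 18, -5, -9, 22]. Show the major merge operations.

Divide and conquer:
  Merge [1] + [7] -> [1, 7]
  Merge [-8] + [36] -> [-8, 36]
  Merge [1, 7] + [-8, 36] -> [-8, 1, 7, 36]
  Merge [18] + [-5] -> [-5, 18]
  Merge [-9] + [22] -> [-9, 22]
  Merge [-5, 18] + [-9, 22] -> [-9, -5, 18, 22]
  Merge [-8, 1, 7, 36] + [-9, -5, 18, 22] -> [-9, -8, -5, 1, 7, 18, 22, 36]


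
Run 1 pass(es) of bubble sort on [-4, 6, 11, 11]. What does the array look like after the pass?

After pass 1: [-4, 6, 11, 11] (0 swaps)
Total swaps: 0


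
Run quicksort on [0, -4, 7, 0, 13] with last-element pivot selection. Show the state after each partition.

Partition 1: pivot=13 at index 4 -> [0, -4, 7, 0, 13]
Partition 2: pivot=0 at index 2 -> [0, -4, 0, 7, 13]
Partition 3: pivot=-4 at index 0 -> [-4, 0, 0, 7, 13]


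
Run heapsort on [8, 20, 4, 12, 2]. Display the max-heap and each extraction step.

Build heap: [20, 12, 4, 8, 2]
Extract 20: [12, 8, 4, 2, 20]
Extract 12: [8, 2, 4, 12, 20]
Extract 8: [4, 2, 8, 12, 20]
Extract 4: [2, 4, 8, 12, 20]


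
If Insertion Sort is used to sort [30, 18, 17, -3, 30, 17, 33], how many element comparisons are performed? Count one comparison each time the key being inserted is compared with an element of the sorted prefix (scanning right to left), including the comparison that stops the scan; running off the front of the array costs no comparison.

Insert 18: 30 > 18 (shift), reached front = 1 comparison(s) -> [18, 30, 17, -3, 30, 17, 33]
Insert 17: 30 > 17 (shift), 18 > 17 (shift), reached front = 2 comparison(s) -> [17, 18, 30, -3, 30, 17, 33]
Insert -3: 30 > -3 (shift), 18 > -3 (shift), 17 > -3 (shift), reached front = 3 comparison(s) -> [-3, 17, 18, 30, 30, 17, 33]
Insert 30: 30 <= 30 (stop) = 1 comparison(s) -> [-3, 17, 18, 30, 30, 17, 33]
Insert 17: 30 > 17 (shift), 30 > 17 (shift), 18 > 17 (shift), 17 <= 17 (stop) = 4 comparison(s) -> [-3, 17, 17, 18, 30, 30, 33]
Insert 33: 30 <= 33 (stop) = 1 comparison(s) -> [-3, 17, 17, 18, 30, 30, 33]
Total comparisons: 1 + 2 + 3 + 1 + 4 + 1 = 12


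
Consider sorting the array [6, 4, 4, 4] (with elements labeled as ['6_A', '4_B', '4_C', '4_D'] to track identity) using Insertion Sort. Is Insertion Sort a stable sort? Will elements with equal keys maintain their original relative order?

Trace Insertion Sort on the labeled array (the key is the number; the letter only tracks identity):
  Insert 4_B at index 0: [4_B, 6_A, 4_C, 4_D]
  Insert 4_C at index 1: [4_B, 4_C, 6_A, 4_D]
  Insert 4_D at index 2: [4_B, 4_C, 4_D, 6_A]
Final order: [4_B, 4_C, 4_D, 6_A]
Equal keys:
  value 4: originally 4_B, 4_C, 4_D; after sorting 4_B, 4_C, 4_D -> order preserved
All equal keys kept their original relative order. Insertion Sort is stable: elements are shifted only while they are strictly greater than the key, so a key is inserted after any equal elements already placed.
Answer: Stable


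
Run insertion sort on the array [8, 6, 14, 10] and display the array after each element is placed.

First element 8 is already 'sorted'
Insert 6: shifted 1 elements -> [6, 8, 14, 10]
Insert 14: shifted 0 elements -> [6, 8, 14, 10]
Insert 10: shifted 1 elements -> [6, 8, 10, 14]


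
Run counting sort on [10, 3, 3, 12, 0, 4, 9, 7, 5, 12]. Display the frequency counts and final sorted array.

Count array: [1, 0, 0, 2, 1, 1, 0, 1, 0, 1, 1, 0, 2]
(count[i] = number of elements equal to i)
Cumulative count: [1, 1, 1, 3, 4, 5, 5, 6, 6, 7, 8, 8, 10]
Sorted: [0, 3, 3, 4, 5, 7, 9, 10, 12, 12]


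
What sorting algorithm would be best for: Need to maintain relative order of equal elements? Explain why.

Best choice: Merge sort or Insertion sort
Reason: Both are stable; quicksort and heapsort are not stable


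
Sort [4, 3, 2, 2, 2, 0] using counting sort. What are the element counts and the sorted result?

Count array: [1, 0, 3, 1, 1]
(count[i] = number of elements equal to i)
Cumulative count: [1, 1, 4, 5, 6]
Sorted: [0, 2, 2, 2, 3, 4]


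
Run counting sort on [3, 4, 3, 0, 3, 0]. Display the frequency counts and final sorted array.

Count array: [2, 0, 0, 3, 1]
(count[i] = number of elements equal to i)
Cumulative count: [2, 2, 2, 5, 6]
Sorted: [0, 0, 3, 3, 3, 4]


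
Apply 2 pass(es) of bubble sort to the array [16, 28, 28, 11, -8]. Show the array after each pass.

After pass 1: [16, 28, 11, -8, 28] (2 swaps)
After pass 2: [16, 11, -8, 28, 28] (2 swaps)
Total swaps: 4


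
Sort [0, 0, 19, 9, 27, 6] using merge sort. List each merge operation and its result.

Divide and conquer:
  Merge [0] + [19] -> [0, 19]
  Merge [0] + [0, 19] -> [0, 0, 19]
  Merge [27] + [6] -> [6, 27]
  Merge [9] + [6, 27] -> [6, 9, 27]
  Merge [0, 0, 19] + [6, 9, 27] -> [0, 0, 6, 9, 19, 27]


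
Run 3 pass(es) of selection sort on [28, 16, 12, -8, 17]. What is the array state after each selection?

Pass 1: Select minimum -8 at index 3, swap -> [-8, 16, 12, 28, 17]
Pass 2: Select minimum 12 at index 2, swap -> [-8, 12, 16, 28, 17]
Pass 3: Select minimum 16 at index 2, swap -> [-8, 12, 16, 28, 17]


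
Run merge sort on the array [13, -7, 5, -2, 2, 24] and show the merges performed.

Divide and conquer:
  Merge [-7] + [5] -> [-7, 5]
  Merge [13] + [-7, 5] -> [-7, 5, 13]
  Merge [2] + [24] -> [2, 24]
  Merge [-2] + [2, 24] -> [-2, 2, 24]
  Merge [-7, 5, 13] + [-2, 2, 24] -> [-7, -2, 2, 5, 13, 24]


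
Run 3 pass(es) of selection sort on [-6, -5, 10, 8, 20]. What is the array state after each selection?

Pass 1: Select minimum -6 at index 0, swap -> [-6, -5, 10, 8, 20]
Pass 2: Select minimum -5 at index 1, swap -> [-6, -5, 10, 8, 20]
Pass 3: Select minimum 8 at index 3, swap -> [-6, -5, 8, 10, 20]


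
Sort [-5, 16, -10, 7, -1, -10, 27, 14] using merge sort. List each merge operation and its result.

Divide and conquer:
  Merge [-5] + [16] -> [-5, 16]
  Merge [-10] + [7] -> [-10, 7]
  Merge [-5, 16] + [-10, 7] -> [-10, -5, 7, 16]
  Merge [-1] + [-10] -> [-10, -1]
  Merge [27] + [14] -> [14, 27]
  Merge [-10, -1] + [14, 27] -> [-10, -1, 14, 27]
  Merge [-10, -5, 7, 16] + [-10, -1, 14, 27] -> [-10, -10, -5, -1, 7, 14, 16, 27]


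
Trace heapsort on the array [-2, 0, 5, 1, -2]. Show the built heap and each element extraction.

Build heap: [5, 1, -2, 0, -2]
Extract 5: [1, 0, -2, -2, 5]
Extract 1: [0, -2, -2, 1, 5]
Extract 0: [-2, -2, 0, 1, 5]
Extract -2: [-2, -2, 0, 1, 5]


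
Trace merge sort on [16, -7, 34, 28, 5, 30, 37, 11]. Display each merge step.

Divide and conquer:
  Merge [16] + [-7] -> [-7, 16]
  Merge [34] + [28] -> [28, 34]
  Merge [-7, 16] + [28, 34] -> [-7, 16, 28, 34]
  Merge [5] + [30] -> [5, 30]
  Merge [37] + [11] -> [11, 37]
  Merge [5, 30] + [11, 37] -> [5, 11, 30, 37]
  Merge [-7, 16, 28, 34] + [5, 11, 30, 37] -> [-7, 5, 11, 16, 28, 30, 34, 37]


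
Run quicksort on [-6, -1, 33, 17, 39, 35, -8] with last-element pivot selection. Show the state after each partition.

Partition 1: pivot=-8 at index 0 -> [-8, -1, 33, 17, 39, 35, -6]
Partition 2: pivot=-6 at index 1 -> [-8, -6, 33, 17, 39, 35, -1]
Partition 3: pivot=-1 at index 2 -> [-8, -6, -1, 17, 39, 35, 33]
Partition 4: pivot=33 at index 4 -> [-8, -6, -1, 17, 33, 35, 39]
Partition 5: pivot=39 at index 6 -> [-8, -6, -1, 17, 33, 35, 39]


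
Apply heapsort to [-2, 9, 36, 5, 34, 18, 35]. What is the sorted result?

Build heap: [36, 34, 35, 5, 9, 18, -2]
Extract 36: [35, 34, 18, 5, 9, -2, 36]
Extract 35: [34, 9, 18, 5, -2, 35, 36]
Extract 34: [18, 9, -2, 5, 34, 35, 36]
Extract 18: [9, 5, -2, 18, 34, 35, 36]
Extract 9: [5, -2, 9, 18, 34, 35, 36]
Extract 5: [-2, 5, 9, 18, 34, 35, 36]


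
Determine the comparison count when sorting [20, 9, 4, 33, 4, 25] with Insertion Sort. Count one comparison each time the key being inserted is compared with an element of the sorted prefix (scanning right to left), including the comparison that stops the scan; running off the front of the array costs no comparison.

Insert 9: 20 > 9 (shift), reached front = 1 comparison(s) -> [9, 20, 4, 33, 4, 25]
Insert 4: 20 > 4 (shift), 9 > 4 (shift), reached front = 2 comparison(s) -> [4, 9, 20, 33, 4, 25]
Insert 33: 20 <= 33 (stop) = 1 comparison(s) -> [4, 9, 20, 33, 4, 25]
Insert 4: 33 > 4 (shift), 20 > 4 (shift), 9 > 4 (shift), 4 <= 4 (stop) = 4 comparison(s) -> [4, 4, 9, 20, 33, 25]
Insert 25: 33 > 25 (shift), 20 <= 25 (stop) = 2 comparison(s) -> [4, 4, 9, 20, 25, 33]
Total comparisons: 1 + 2 + 1 + 4 + 2 = 10


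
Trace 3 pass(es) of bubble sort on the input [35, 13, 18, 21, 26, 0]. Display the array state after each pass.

After pass 1: [13, 18, 21, 26, 0, 35] (5 swaps)
After pass 2: [13, 18, 21, 0, 26, 35] (1 swaps)
After pass 3: [13, 18, 0, 21, 26, 35] (1 swaps)
Total swaps: 7


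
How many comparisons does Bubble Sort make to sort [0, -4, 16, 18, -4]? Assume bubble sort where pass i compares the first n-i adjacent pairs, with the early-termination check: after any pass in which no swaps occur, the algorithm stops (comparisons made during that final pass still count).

Pass 1: compare adjacent pairs (0,1)..(3,4) = 4 comparison(s), 2 swap(s) -> [-4, 0, 16, -4, 18]
Pass 2: compare adjacent pairs (0,1)..(2,3) = 3 comparison(s), 1 swap(s) -> [-4, 0, -4, 16, 18]
Pass 3: compare adjacent pairs (0,1)..(1,2) = 2 comparison(s), 1 swap(s) -> [-4, -4, 0, 16, 18]
Pass 4: compare adjacent pairs (0,1)..(0,1) = 1 comparison(s), 0 swap(s) -> [-4, -4, 0, 16, 18]
No swaps in this pass, so bubble sort stops here.
Total comparisons: 4 + 3 + 2 + 1 = 10


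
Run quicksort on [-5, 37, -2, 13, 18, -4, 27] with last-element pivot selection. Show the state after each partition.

Partition 1: pivot=27 at index 5 -> [-5, -2, 13, 18, -4, 27, 37]
Partition 2: pivot=-4 at index 1 -> [-5, -4, 13, 18, -2, 27, 37]
Partition 3: pivot=-2 at index 2 -> [-5, -4, -2, 18, 13, 27, 37]
Partition 4: pivot=13 at index 3 -> [-5, -4, -2, 13, 18, 27, 37]


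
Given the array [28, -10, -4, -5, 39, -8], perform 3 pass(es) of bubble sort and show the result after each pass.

After pass 1: [-10, -4, -5, 28, -8, 39] (4 swaps)
After pass 2: [-10, -5, -4, -8, 28, 39] (2 swaps)
After pass 3: [-10, -5, -8, -4, 28, 39] (1 swaps)
Total swaps: 7


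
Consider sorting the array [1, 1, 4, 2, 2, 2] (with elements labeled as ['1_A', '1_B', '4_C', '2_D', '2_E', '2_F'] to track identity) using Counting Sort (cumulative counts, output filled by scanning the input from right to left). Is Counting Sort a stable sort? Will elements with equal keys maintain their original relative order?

Trace Counting Sort on the labeled array (the key is the number; the letter only tracks identity):
  Counts for values 0..4: [0, 2, 3, 0, 1]
  Cumulative counts: [0, 2, 5, 5, 6]
  Scan right to left: place 2_F at output index 4
  Scan right to left: place 2_E at output index 3
  Scan right to left: place 2_D at output index 2
  Scan right to left: place 4_C at output index 5
  Scan right to left: place 1_B at output index 1
  Scan right to left: place 1_A at output index 0
  Output: [1_A, 1_B, 2_D, 2_E, 2_F, 4_C]
Equal keys:
  value 1: originally 1_A, 1_B; after sorting 1_A, 1_B -> order preserved
  value 2: originally 2_D, 2_E, 2_F; after sorting 2_D, 2_E, 2_F -> order preserved
All equal keys kept their original relative order. Counting Sort is stable: scanning the input right to left with decreasing cumulative counts places later duplicates at later output positions.
Answer: Stable


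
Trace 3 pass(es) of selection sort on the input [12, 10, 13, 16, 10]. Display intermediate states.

Pass 1: Select minimum 10 at index 1, swap -> [10, 12, 13, 16, 10]
Pass 2: Select minimum 10 at index 4, swap -> [10, 10, 13, 16, 12]
Pass 3: Select minimum 12 at index 4, swap -> [10, 10, 12, 16, 13]


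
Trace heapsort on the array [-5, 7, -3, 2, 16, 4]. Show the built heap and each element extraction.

Build heap: [16, 7, 4, 2, -5, -3]
Extract 16: [7, 2, 4, -3, -5, 16]
Extract 7: [4, 2, -5, -3, 7, 16]
Extract 4: [2, -3, -5, 4, 7, 16]
Extract 2: [-3, -5, 2, 4, 7, 16]
Extract -3: [-5, -3, 2, 4, 7, 16]


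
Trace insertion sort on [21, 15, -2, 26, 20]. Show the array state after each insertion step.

First element 21 is already 'sorted'
Insert 15: shifted 1 elements -> [15, 21, -2, 26, 20]
Insert -2: shifted 2 elements -> [-2, 15, 21, 26, 20]
Insert 26: shifted 0 elements -> [-2, 15, 21, 26, 20]
Insert 20: shifted 2 elements -> [-2, 15, 20, 21, 26]


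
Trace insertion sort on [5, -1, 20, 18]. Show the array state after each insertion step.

First element 5 is already 'sorted'
Insert -1: shifted 1 elements -> [-1, 5, 20, 18]
Insert 20: shifted 0 elements -> [-1, 5, 20, 18]
Insert 18: shifted 1 elements -> [-1, 5, 18, 20]


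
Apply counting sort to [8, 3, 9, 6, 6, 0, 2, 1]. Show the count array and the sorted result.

Count array: [1, 1, 1, 1, 0, 0, 2, 0, 1, 1]
(count[i] = number of elements equal to i)
Cumulative count: [1, 2, 3, 4, 4, 4, 6, 6, 7, 8]
Sorted: [0, 1, 2, 3, 6, 6, 8, 9]


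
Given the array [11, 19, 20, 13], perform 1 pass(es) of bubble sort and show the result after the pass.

After pass 1: [11, 19, 13, 20] (1 swaps)
Total swaps: 1


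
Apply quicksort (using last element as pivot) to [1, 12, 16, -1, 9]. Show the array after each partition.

Partition 1: pivot=9 at index 2 -> [1, -1, 9, 12, 16]
Partition 2: pivot=-1 at index 0 -> [-1, 1, 9, 12, 16]
Partition 3: pivot=16 at index 4 -> [-1, 1, 9, 12, 16]


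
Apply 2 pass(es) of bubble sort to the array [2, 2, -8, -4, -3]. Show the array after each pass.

After pass 1: [2, -8, -4, -3, 2] (3 swaps)
After pass 2: [-8, -4, -3, 2, 2] (3 swaps)
Total swaps: 6


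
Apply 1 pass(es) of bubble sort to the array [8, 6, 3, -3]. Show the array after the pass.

After pass 1: [6, 3, -3, 8] (3 swaps)
Total swaps: 3


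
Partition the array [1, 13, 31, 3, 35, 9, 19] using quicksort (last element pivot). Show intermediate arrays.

Partition 1: pivot=19 at index 4 -> [1, 13, 3, 9, 19, 31, 35]
Partition 2: pivot=9 at index 2 -> [1, 3, 9, 13, 19, 31, 35]
Partition 3: pivot=3 at index 1 -> [1, 3, 9, 13, 19, 31, 35]
Partition 4: pivot=35 at index 6 -> [1, 3, 9, 13, 19, 31, 35]


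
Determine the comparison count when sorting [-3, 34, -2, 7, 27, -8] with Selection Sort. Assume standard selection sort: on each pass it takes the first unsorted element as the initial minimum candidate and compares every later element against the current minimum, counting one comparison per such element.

Pass 1: scan indices 1..5 for the minimum = 5 comparison(s); min is -8, place at index 0 -> [-8, 34, -2, 7, 27, -3]
Pass 2: scan indices 2..5 for the minimum = 4 comparison(s); min is -3, place at index 1 -> [-8, -3, -2, 7, 27, 34]
Pass 3: scan indices 3..5 for the minimum = 3 comparison(s); min is -2, place at index 2 -> [-8, -3, -2, 7, 27, 34]
Pass 4: scan indices 4..5 for the minimum = 2 comparison(s); min is 7, place at index 3 -> [-8, -3, -2, 7, 27, 34]
Pass 5: scan indices 5..5 for the minimum = 1 comparison(s); min is 27, place at index 4 -> [-8, -3, -2, 7, 27, 34]
Selection sort always scans the whole unsorted suffix, so the count is (n-1) + (n-2) + ... + 1 = n(n-1)/2 = 6*5/2 = 15 regardless of the input order.
Total comparisons: 5 + 4 + 3 + 2 + 1 = 15


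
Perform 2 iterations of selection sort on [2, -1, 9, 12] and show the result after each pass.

Pass 1: Select minimum -1 at index 1, swap -> [-1, 2, 9, 12]
Pass 2: Select minimum 2 at index 1, swap -> [-1, 2, 9, 12]


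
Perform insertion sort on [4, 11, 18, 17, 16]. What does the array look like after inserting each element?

First element 4 is already 'sorted'
Insert 11: shifted 0 elements -> [4, 11, 18, 17, 16]
Insert 18: shifted 0 elements -> [4, 11, 18, 17, 16]
Insert 17: shifted 1 elements -> [4, 11, 17, 18, 16]
Insert 16: shifted 2 elements -> [4, 11, 16, 17, 18]


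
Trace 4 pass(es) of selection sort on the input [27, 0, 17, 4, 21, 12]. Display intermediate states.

Pass 1: Select minimum 0 at index 1, swap -> [0, 27, 17, 4, 21, 12]
Pass 2: Select minimum 4 at index 3, swap -> [0, 4, 17, 27, 21, 12]
Pass 3: Select minimum 12 at index 5, swap -> [0, 4, 12, 27, 21, 17]
Pass 4: Select minimum 17 at index 5, swap -> [0, 4, 12, 17, 21, 27]


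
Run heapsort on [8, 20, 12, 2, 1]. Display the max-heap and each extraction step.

Build heap: [20, 8, 12, 2, 1]
Extract 20: [12, 8, 1, 2, 20]
Extract 12: [8, 2, 1, 12, 20]
Extract 8: [2, 1, 8, 12, 20]
Extract 2: [1, 2, 8, 12, 20]


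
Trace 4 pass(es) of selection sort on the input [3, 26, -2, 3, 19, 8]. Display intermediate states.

Pass 1: Select minimum -2 at index 2, swap -> [-2, 26, 3, 3, 19, 8]
Pass 2: Select minimum 3 at index 2, swap -> [-2, 3, 26, 3, 19, 8]
Pass 3: Select minimum 3 at index 3, swap -> [-2, 3, 3, 26, 19, 8]
Pass 4: Select minimum 8 at index 5, swap -> [-2, 3, 3, 8, 19, 26]


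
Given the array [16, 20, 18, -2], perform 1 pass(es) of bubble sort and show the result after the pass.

After pass 1: [16, 18, -2, 20] (2 swaps)
Total swaps: 2


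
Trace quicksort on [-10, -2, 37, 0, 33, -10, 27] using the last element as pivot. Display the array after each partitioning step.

Partition 1: pivot=27 at index 4 -> [-10, -2, 0, -10, 27, 37, 33]
Partition 2: pivot=-10 at index 1 -> [-10, -10, 0, -2, 27, 37, 33]
Partition 3: pivot=-2 at index 2 -> [-10, -10, -2, 0, 27, 37, 33]
Partition 4: pivot=33 at index 5 -> [-10, -10, -2, 0, 27, 33, 37]


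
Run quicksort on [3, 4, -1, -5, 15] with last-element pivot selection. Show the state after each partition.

Partition 1: pivot=15 at index 4 -> [3, 4, -1, -5, 15]
Partition 2: pivot=-5 at index 0 -> [-5, 4, -1, 3, 15]
Partition 3: pivot=3 at index 2 -> [-5, -1, 3, 4, 15]


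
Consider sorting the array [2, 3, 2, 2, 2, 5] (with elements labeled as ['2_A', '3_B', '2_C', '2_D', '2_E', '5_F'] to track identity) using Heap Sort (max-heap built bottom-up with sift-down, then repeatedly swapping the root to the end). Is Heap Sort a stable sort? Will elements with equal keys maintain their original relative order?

Trace Heap Sort on the labeled array (the key is the number; the letter only tracks identity):
  Build max-heap: [5_F, 3_B, 2_A, 2_D, 2_E, 2_C]
  Swap root 5_F to index 5, re-heapify first 5 -> [3_B, 2_C, 2_A, 2_D, 2_E, 5_F]
  Swap root 3_B to index 4, re-heapify first 4 -> [2_E, 2_C, 2_A, 2_D, 3_B, 5_F]
  Swap root 2_E to index 3, re-heapify first 3 -> [2_D, 2_C, 2_A, 2_E, 3_B, 5_F]
  Swap root 2_D to index 2, re-heapify first 2 -> [2_A, 2_C, 2_D, 2_E, 3_B, 5_F]
  Swap root 2_A to index 1, re-heapify first 1 -> [2_C, 2_A, 2_D, 2_E, 3_B, 5_F]
Final order: [2_C, 2_A, 2_D, 2_E, 3_B, 5_F]
Equal keys:
  value 2: originally 2_A, 2_C, 2_D, 2_E; after sorting 2_C, 2_A, 2_D, 2_E -> order changed
Equal keys were reordered, so Heap Sort is not stable: heap construction and root-to-end swaps move elements without regard to the original order of equal keys. (One such input is enough; an unstable sort may happen to preserve order on other inputs, but it gives no guarantee.)
Answer: Not stable


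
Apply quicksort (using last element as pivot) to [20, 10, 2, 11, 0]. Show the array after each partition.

Partition 1: pivot=0 at index 0 -> [0, 10, 2, 11, 20]
Partition 2: pivot=20 at index 4 -> [0, 10, 2, 11, 20]
Partition 3: pivot=11 at index 3 -> [0, 10, 2, 11, 20]
Partition 4: pivot=2 at index 1 -> [0, 2, 10, 11, 20]


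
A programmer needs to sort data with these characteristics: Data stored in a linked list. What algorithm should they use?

Best choice: Merge sort
Reason: Merge sort doesn't require random access; can be done in O(1) extra space for linked lists


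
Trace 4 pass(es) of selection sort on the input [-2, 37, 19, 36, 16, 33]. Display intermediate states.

Pass 1: Select minimum -2 at index 0, swap -> [-2, 37, 19, 36, 16, 33]
Pass 2: Select minimum 16 at index 4, swap -> [-2, 16, 19, 36, 37, 33]
Pass 3: Select minimum 19 at index 2, swap -> [-2, 16, 19, 36, 37, 33]
Pass 4: Select minimum 33 at index 5, swap -> [-2, 16, 19, 33, 37, 36]


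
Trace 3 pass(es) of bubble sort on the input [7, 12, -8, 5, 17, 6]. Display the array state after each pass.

After pass 1: [7, -8, 5, 12, 6, 17] (3 swaps)
After pass 2: [-8, 5, 7, 6, 12, 17] (3 swaps)
After pass 3: [-8, 5, 6, 7, 12, 17] (1 swaps)
Total swaps: 7


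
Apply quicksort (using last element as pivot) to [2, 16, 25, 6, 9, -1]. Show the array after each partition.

Partition 1: pivot=-1 at index 0 -> [-1, 16, 25, 6, 9, 2]
Partition 2: pivot=2 at index 1 -> [-1, 2, 25, 6, 9, 16]
Partition 3: pivot=16 at index 4 -> [-1, 2, 6, 9, 16, 25]
Partition 4: pivot=9 at index 3 -> [-1, 2, 6, 9, 16, 25]


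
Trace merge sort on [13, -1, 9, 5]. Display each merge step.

Divide and conquer:
  Merge [13] + [-1] -> [-1, 13]
  Merge [9] + [5] -> [5, 9]
  Merge [-1, 13] + [5, 9] -> [-1, 5, 9, 13]


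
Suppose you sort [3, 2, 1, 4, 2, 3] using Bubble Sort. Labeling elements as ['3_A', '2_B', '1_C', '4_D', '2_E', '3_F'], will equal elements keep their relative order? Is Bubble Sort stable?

Trace Bubble Sort on the labeled array (the key is the number; the letter only tracks identity):
  After pass 1: [2_B, 1_C, 3_A, 2_E, 3_F, 4_D]
  After pass 2: [1_C, 2_B, 2_E, 3_A, 3_F, 4_D]
  After pass 3: [1_C, 2_B, 2_E, 3_A, 3_F, 4_D] (no swaps, done)
Final order: [1_C, 2_B, 2_E, 3_A, 3_F, 4_D]
Equal keys:
  value 2: originally 2_B, 2_E; after sorting 2_B, 2_E -> order preserved
  value 3: originally 3_A, 3_F; after sorting 3_A, 3_F -> order preserved
All equal keys kept their original relative order. Bubble Sort is stable: it only swaps adjacent elements when the left one is strictly greater, so equal keys never move past each other.
Answer: Stable


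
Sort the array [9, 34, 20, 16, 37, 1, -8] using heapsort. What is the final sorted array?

Build heap: [37, 34, 20, 16, 9, 1, -8]
Extract 37: [34, 16, 20, -8, 9, 1, 37]
Extract 34: [20, 16, 1, -8, 9, 34, 37]
Extract 20: [16, 9, 1, -8, 20, 34, 37]
Extract 16: [9, -8, 1, 16, 20, 34, 37]
Extract 9: [1, -8, 9, 16, 20, 34, 37]
Extract 1: [-8, 1, 9, 16, 20, 34, 37]


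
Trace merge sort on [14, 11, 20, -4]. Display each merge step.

Divide and conquer:
  Merge [14] + [11] -> [11, 14]
  Merge [20] + [-4] -> [-4, 20]
  Merge [11, 14] + [-4, 20] -> [-4, 11, 14, 20]


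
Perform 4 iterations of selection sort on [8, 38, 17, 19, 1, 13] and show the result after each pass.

Pass 1: Select minimum 1 at index 4, swap -> [1, 38, 17, 19, 8, 13]
Pass 2: Select minimum 8 at index 4, swap -> [1, 8, 17, 19, 38, 13]
Pass 3: Select minimum 13 at index 5, swap -> [1, 8, 13, 19, 38, 17]
Pass 4: Select minimum 17 at index 5, swap -> [1, 8, 13, 17, 38, 19]


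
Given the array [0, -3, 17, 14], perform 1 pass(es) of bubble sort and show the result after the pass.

After pass 1: [-3, 0, 14, 17] (2 swaps)
Total swaps: 2


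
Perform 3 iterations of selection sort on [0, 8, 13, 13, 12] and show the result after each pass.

Pass 1: Select minimum 0 at index 0, swap -> [0, 8, 13, 13, 12]
Pass 2: Select minimum 8 at index 1, swap -> [0, 8, 13, 13, 12]
Pass 3: Select minimum 12 at index 4, swap -> [0, 8, 12, 13, 13]


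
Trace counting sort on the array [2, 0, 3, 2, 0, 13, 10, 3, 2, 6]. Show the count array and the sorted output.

Count array: [2, 0, 3, 2, 0, 0, 1, 0, 0, 0, 1, 0, 0, 1]
(count[i] = number of elements equal to i)
Cumulative count: [2, 2, 5, 7, 7, 7, 8, 8, 8, 8, 9, 9, 9, 10]
Sorted: [0, 0, 2, 2, 2, 3, 3, 6, 10, 13]


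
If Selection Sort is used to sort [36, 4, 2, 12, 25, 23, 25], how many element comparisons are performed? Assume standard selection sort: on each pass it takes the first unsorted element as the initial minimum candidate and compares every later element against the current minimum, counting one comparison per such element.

Pass 1: scan indices 1..6 for the minimum = 6 comparison(s); min is 2, place at index 0 -> [2, 4, 36, 12, 25, 23, 25]
Pass 2: scan indices 2..6 for the minimum = 5 comparison(s); min is 4, place at index 1 -> [2, 4, 36, 12, 25, 23, 25]
Pass 3: scan indices 3..6 for the minimum = 4 comparison(s); min is 12, place at index 2 -> [2, 4, 12, 36, 25, 23, 25]
Pass 4: scan indices 4..6 for the minimum = 3 comparison(s); min is 23, place at index 3 -> [2, 4, 12, 23, 25, 36, 25]
Pass 5: scan indices 5..6 for the minimum = 2 comparison(s); min is 25, place at index 4 -> [2, 4, 12, 23, 25, 36, 25]
Pass 6: scan indices 6..6 for the minimum = 1 comparison(s); min is 25, place at index 5 -> [2, 4, 12, 23, 25, 25, 36]
Selection sort always scans the whole unsorted suffix, so the count is (n-1) + (n-2) + ... + 1 = n(n-1)/2 = 7*6/2 = 21 regardless of the input order.
Total comparisons: 6 + 5 + 4 + 3 + 2 + 1 = 21


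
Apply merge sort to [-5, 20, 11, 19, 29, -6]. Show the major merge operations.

Divide and conquer:
  Merge [20] + [11] -> [11, 20]
  Merge [-5] + [11, 20] -> [-5, 11, 20]
  Merge [29] + [-6] -> [-6, 29]
  Merge [19] + [-6, 29] -> [-6, 19, 29]
  Merge [-5, 11, 20] + [-6, 19, 29] -> [-6, -5, 11, 19, 20, 29]


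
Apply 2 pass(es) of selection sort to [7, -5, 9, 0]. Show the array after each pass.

Pass 1: Select minimum -5 at index 1, swap -> [-5, 7, 9, 0]
Pass 2: Select minimum 0 at index 3, swap -> [-5, 0, 9, 7]


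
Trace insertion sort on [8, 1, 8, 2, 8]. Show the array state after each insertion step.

First element 8 is already 'sorted'
Insert 1: shifted 1 elements -> [1, 8, 8, 2, 8]
Insert 8: shifted 0 elements -> [1, 8, 8, 2, 8]
Insert 2: shifted 2 elements -> [1, 2, 8, 8, 8]
Insert 8: shifted 0 elements -> [1, 2, 8, 8, 8]


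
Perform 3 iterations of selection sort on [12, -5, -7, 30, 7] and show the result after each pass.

Pass 1: Select minimum -7 at index 2, swap -> [-7, -5, 12, 30, 7]
Pass 2: Select minimum -5 at index 1, swap -> [-7, -5, 12, 30, 7]
Pass 3: Select minimum 7 at index 4, swap -> [-7, -5, 7, 30, 12]


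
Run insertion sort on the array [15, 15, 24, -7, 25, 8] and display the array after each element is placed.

First element 15 is already 'sorted'
Insert 15: shifted 0 elements -> [15, 15, 24, -7, 25, 8]
Insert 24: shifted 0 elements -> [15, 15, 24, -7, 25, 8]
Insert -7: shifted 3 elements -> [-7, 15, 15, 24, 25, 8]
Insert 25: shifted 0 elements -> [-7, 15, 15, 24, 25, 8]
Insert 8: shifted 4 elements -> [-7, 8, 15, 15, 24, 25]


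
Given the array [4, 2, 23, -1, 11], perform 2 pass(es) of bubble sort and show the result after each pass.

After pass 1: [2, 4, -1, 11, 23] (3 swaps)
After pass 2: [2, -1, 4, 11, 23] (1 swaps)
Total swaps: 4


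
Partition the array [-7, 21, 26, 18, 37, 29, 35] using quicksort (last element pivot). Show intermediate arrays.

Partition 1: pivot=35 at index 5 -> [-7, 21, 26, 18, 29, 35, 37]
Partition 2: pivot=29 at index 4 -> [-7, 21, 26, 18, 29, 35, 37]
Partition 3: pivot=18 at index 1 -> [-7, 18, 26, 21, 29, 35, 37]
Partition 4: pivot=21 at index 2 -> [-7, 18, 21, 26, 29, 35, 37]


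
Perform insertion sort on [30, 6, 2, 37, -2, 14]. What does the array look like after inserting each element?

First element 30 is already 'sorted'
Insert 6: shifted 1 elements -> [6, 30, 2, 37, -2, 14]
Insert 2: shifted 2 elements -> [2, 6, 30, 37, -2, 14]
Insert 37: shifted 0 elements -> [2, 6, 30, 37, -2, 14]
Insert -2: shifted 4 elements -> [-2, 2, 6, 30, 37, 14]
Insert 14: shifted 2 elements -> [-2, 2, 6, 14, 30, 37]


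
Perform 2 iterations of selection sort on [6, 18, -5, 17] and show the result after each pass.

Pass 1: Select minimum -5 at index 2, swap -> [-5, 18, 6, 17]
Pass 2: Select minimum 6 at index 2, swap -> [-5, 6, 18, 17]


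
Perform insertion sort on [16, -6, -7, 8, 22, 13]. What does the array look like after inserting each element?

First element 16 is already 'sorted'
Insert -6: shifted 1 elements -> [-6, 16, -7, 8, 22, 13]
Insert -7: shifted 2 elements -> [-7, -6, 16, 8, 22, 13]
Insert 8: shifted 1 elements -> [-7, -6, 8, 16, 22, 13]
Insert 22: shifted 0 elements -> [-7, -6, 8, 16, 22, 13]
Insert 13: shifted 2 elements -> [-7, -6, 8, 13, 16, 22]


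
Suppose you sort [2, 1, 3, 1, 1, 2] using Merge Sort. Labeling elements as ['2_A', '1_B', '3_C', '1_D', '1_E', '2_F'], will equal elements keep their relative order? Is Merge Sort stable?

Trace Merge Sort on the labeled array (the key is the number; the letter only tracks identity):
  Merge [1_B] + [3_C] -> [1_B, 3_C]
  Merge [2_A] + [1_B, 3_C] -> [1_B, 2_A, 3_C]
  Merge [1_E] + [2_F] -> [1_E, 2_F]
  Merge [1_D] + [1_E, 2_F] -> [1_D, 1_E, 2_F]
  Merge [1_B, 2_A, 3_C] + [1_D, 1_E, 2_F] -> [1_B, 1_D, 1_E, 2_A, 2_F, 3_C]
Final order: [1_B, 1_D, 1_E, 2_A, 2_F, 3_C]
Equal keys:
  value 1: originally 1_B, 1_D, 1_E; after sorting 1_B, 1_D, 1_E -> order preserved
  value 2: originally 2_A, 2_F; after sorting 2_A, 2_F -> order preserved
All equal keys kept their original relative order. Merge Sort is stable: when the heads of the two halves are equal the merge takes from the left half first.
Answer: Stable


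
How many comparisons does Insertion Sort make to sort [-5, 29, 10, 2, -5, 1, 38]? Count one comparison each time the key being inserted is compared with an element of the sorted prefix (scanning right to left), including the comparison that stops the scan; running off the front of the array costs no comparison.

Insert 29: -5 <= 29 (stop) = 1 comparison(s) -> [-5, 29, 10, 2, -5, 1, 38]
Insert 10: 29 > 10 (shift), -5 <= 10 (stop) = 2 comparison(s) -> [-5, 10, 29, 2, -5, 1, 38]
Insert 2: 29 > 2 (shift), 10 > 2 (shift), -5 <= 2 (stop) = 3 comparison(s) -> [-5, 2, 10, 29, -5, 1, 38]
Insert -5: 29 > -5 (shift), 10 > -5 (shift), 2 > -5 (shift), -5 <= -5 (stop) = 4 comparison(s) -> [-5, -5, 2, 10, 29, 1, 38]
Insert 1: 29 > 1 (shift), 10 > 1 (shift), 2 > 1 (shift), -5 <= 1 (stop) = 4 comparison(s) -> [-5, -5, 1, 2, 10, 29, 38]
Insert 38: 29 <= 38 (stop) = 1 comparison(s) -> [-5, -5, 1, 2, 10, 29, 38]
Total comparisons: 1 + 2 + 3 + 4 + 4 + 1 = 15


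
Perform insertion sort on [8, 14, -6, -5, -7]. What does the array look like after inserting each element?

First element 8 is already 'sorted'
Insert 14: shifted 0 elements -> [8, 14, -6, -5, -7]
Insert -6: shifted 2 elements -> [-6, 8, 14, -5, -7]
Insert -5: shifted 2 elements -> [-6, -5, 8, 14, -7]
Insert -7: shifted 4 elements -> [-7, -6, -5, 8, 14]


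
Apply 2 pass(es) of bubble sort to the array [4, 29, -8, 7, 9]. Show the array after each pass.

After pass 1: [4, -8, 7, 9, 29] (3 swaps)
After pass 2: [-8, 4, 7, 9, 29] (1 swaps)
Total swaps: 4


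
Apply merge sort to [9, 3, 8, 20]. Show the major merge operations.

Divide and conquer:
  Merge [9] + [3] -> [3, 9]
  Merge [8] + [20] -> [8, 20]
  Merge [3, 9] + [8, 20] -> [3, 8, 9, 20]


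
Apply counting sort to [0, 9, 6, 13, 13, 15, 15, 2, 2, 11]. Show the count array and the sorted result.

Count array: [1, 0, 2, 0, 0, 0, 1, 0, 0, 1, 0, 1, 0, 2, 0, 2]
(count[i] = number of elements equal to i)
Cumulative count: [1, 1, 3, 3, 3, 3, 4, 4, 4, 5, 5, 6, 6, 8, 8, 10]
Sorted: [0, 2, 2, 6, 9, 11, 13, 13, 15, 15]


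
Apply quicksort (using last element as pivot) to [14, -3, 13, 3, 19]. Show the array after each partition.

Partition 1: pivot=19 at index 4 -> [14, -3, 13, 3, 19]
Partition 2: pivot=3 at index 1 -> [-3, 3, 13, 14, 19]
Partition 3: pivot=14 at index 3 -> [-3, 3, 13, 14, 19]
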